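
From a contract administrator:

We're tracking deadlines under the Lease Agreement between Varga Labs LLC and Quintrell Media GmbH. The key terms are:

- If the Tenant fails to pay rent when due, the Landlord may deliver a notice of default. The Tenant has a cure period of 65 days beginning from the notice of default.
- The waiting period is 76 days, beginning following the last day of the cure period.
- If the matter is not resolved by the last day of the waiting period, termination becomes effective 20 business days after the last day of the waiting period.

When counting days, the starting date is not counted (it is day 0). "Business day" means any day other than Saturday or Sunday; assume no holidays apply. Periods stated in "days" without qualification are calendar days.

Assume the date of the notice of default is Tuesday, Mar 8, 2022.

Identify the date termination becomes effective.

Aug 24, 2022

The last day of the cure period: Mar 8, 2022 + 65 days = May 12, 2022.
Adding 76 calendar days to May 12, 2022 gives Jul 27, 2022, which is the last day of the waiting period.
From Wednesday, Jul 27, 2022, 20 business days (Jul 28, Jul 29, Aug 1, Aug 2, …, Aug 22, Aug 23, Aug 24, skipping weekends) brings us to Wednesday, Aug 24, 2022, which is the date termination becomes effective.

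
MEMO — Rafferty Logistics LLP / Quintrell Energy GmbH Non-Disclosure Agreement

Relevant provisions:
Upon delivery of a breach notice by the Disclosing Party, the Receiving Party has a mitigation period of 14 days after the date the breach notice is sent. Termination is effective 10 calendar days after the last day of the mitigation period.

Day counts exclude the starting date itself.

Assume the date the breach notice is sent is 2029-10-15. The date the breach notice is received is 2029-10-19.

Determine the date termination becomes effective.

The last day of the mitigation period: 14 calendar days after 2029-10-15 is 2029-10-29.
The date termination becomes effective: 10 calendar days after 2029-10-29 is 2029-11-08.

2029-11-08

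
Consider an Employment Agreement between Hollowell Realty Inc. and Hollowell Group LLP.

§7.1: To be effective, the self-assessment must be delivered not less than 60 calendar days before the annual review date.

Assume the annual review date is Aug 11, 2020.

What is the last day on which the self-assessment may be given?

Jun 12, 2020

Counting back 60 calendar days from Aug 11, 2020 gives Jun 12, 2020.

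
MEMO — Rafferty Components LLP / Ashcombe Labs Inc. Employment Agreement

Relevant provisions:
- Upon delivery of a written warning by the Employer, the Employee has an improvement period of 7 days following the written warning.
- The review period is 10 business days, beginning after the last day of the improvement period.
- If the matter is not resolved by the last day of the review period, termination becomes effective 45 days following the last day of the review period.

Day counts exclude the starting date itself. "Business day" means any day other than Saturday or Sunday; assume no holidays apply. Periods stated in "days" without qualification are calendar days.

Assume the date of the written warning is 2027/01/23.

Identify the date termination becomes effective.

The last day of the improvement period: 7 calendar days after 2027/01/23 is 2027/01/30.
From Saturday, 2027/01/30, 10 business days (Feb 1, Feb 2, Feb 3, Feb 4, Feb 5, Feb 8, Feb 9, Feb 10, Feb 11, Feb 12, skipping weekends) brings us to Friday, 2027/02/12, which is the last day of the review period.
Adding 45 calendar days to 2027/02/12 gives 2027/03/29, which is the date termination becomes effective.

2027/03/29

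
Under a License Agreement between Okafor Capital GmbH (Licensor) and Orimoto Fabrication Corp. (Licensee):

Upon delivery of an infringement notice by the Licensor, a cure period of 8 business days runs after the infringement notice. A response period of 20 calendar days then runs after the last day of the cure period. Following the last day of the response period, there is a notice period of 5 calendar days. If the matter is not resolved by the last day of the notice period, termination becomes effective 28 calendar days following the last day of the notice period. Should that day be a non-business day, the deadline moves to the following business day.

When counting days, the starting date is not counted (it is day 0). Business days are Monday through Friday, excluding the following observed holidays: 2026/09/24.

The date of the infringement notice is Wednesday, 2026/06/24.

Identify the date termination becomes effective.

2026/08/28

The last day of the cure period: counting 8 business days from Wednesday, 2026/06/24 (Jun 25, Jun 26, Jun 29, Jun 30, Jul 1, Jul 2, Jul 3, Jul 6, skipping weekends) reaches Monday, 2026/07/06.
The last day of the response period: 2026/07/06 + 20 days = 2026/07/26.
Adding 5 calendar days to 2026/07/26 gives 2026/07/31, which is the last day of the notice period.
The date termination becomes effective: 28 calendar days after 2026/07/31 is 2026/08/28. 2026/08/28 is a Friday and is not a listed holiday, so no roll-forward applies.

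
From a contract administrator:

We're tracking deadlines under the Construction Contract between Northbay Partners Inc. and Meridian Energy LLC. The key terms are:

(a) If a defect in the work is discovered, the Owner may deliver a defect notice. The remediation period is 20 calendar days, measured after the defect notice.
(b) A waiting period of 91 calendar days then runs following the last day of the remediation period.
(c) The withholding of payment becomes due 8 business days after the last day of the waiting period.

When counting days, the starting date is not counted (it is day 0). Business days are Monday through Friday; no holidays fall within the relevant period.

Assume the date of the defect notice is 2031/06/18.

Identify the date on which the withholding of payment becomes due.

2031/10/17

The last day of the remediation period: 20 calendar days after 2031/06/18 is 2031/07/08.
The last day of the waiting period: 2031/07/08 + 91 days = 2031/10/07.
The date on which the withholding of payment becomes due: 8 business days after Tuesday, 2031/10/07, skipping weekends — Oct 8, Oct 9, Oct 10, Oct 13, Oct 14, Oct 15, Oct 16, Oct 17 — lands on Friday, 2031/10/17.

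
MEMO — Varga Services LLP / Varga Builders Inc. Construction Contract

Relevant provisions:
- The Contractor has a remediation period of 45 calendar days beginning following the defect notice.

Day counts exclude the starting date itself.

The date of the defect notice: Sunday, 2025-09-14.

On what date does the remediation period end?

The last day of the remediation period: 2025-09-14 + 45 days = 2025-10-29.

2025-10-29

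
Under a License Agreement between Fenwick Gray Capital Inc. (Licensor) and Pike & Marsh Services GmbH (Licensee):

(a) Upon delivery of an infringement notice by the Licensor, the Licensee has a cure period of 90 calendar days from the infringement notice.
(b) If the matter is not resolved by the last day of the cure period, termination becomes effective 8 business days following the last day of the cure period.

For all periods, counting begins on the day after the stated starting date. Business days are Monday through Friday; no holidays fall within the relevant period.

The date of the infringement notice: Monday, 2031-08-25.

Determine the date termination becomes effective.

2031-12-03

The last day of the cure period: 2031-08-25 + 90 days = 2031-11-23.
The date termination becomes effective: 8 business days after Sunday, 2031-11-23, skipping weekends — Nov 24, Nov 25, Nov 26, Nov 27, Nov 28, Dec 1, Dec 2, Dec 3 — lands on Wednesday, 2031-12-03.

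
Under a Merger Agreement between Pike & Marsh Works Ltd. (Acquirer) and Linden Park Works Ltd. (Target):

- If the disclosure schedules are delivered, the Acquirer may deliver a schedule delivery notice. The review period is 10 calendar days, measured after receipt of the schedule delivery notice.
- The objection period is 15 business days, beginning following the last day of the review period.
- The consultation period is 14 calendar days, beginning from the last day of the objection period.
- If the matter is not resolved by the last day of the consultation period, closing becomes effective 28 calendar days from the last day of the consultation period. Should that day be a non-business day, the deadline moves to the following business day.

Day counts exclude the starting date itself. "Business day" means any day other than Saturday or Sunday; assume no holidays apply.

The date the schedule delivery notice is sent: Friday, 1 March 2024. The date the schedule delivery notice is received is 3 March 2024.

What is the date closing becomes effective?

Adding 10 calendar days to 3 March 2024 gives 13 March 2024, which is the last day of the review period.
From Wednesday, 13 March 2024, 15 business days (Mar 14, Mar 15, Mar 18, Mar 19, …, Apr 1, Apr 2, Apr 3, skipping weekends) brings us to Wednesday, 3 April 2024, which is the last day of the objection period.
The last day of the consultation period: 14 calendar days after 3 April 2024 is 17 April 2024.
The date closing becomes effective: 17 April 2024 + 28 days = 15 May 2024. 15 May 2024 is a Wednesday, so no roll-forward applies.

15 May 2024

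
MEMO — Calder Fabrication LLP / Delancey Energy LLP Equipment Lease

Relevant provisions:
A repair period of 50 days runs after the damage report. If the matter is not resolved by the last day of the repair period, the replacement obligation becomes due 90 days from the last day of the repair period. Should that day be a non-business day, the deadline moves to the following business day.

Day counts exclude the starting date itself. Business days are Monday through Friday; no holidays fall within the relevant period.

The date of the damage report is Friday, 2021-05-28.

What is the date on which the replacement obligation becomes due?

2021-10-15

The last day of the repair period: 2021-05-28 + 50 days = 2021-07-17.
The date on which the replacement obligation becomes due: 2021-07-17 + 90 days = 2021-10-15. 2021-10-15 is a Friday, so no roll-forward applies.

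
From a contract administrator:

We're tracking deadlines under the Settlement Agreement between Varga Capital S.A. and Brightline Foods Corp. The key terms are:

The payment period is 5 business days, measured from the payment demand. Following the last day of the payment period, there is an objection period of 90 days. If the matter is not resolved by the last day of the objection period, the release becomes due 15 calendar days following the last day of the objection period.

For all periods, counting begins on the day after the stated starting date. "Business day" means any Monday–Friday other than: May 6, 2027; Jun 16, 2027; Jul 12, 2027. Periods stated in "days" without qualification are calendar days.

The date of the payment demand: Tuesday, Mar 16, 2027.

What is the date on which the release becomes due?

From Tuesday, Mar 16, 2027, 5 business days (Mar 17, Mar 18, Mar 19, Mar 22, Mar 23, skipping weekends) brings us to Tuesday, Mar 23, 2027, which is the last day of the payment period.
Adding 90 calendar days to Mar 23, 2027 gives Jun 21, 2027, which is the last day of the objection period.
Adding 15 calendar days to Jun 21, 2027 gives Jul 6, 2027, which is the date on which the release becomes due.

Jul 6, 2027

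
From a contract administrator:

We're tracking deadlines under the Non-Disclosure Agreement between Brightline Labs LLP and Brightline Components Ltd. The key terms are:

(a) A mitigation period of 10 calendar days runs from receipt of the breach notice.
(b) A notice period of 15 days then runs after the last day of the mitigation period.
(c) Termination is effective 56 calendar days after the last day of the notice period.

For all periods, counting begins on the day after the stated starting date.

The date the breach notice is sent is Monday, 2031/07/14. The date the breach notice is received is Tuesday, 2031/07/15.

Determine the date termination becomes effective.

2031/10/04

The last day of the mitigation period: 2031/07/15 + 10 days = 2031/07/25.
The last day of the notice period: 15 calendar days after 2031/07/25 is 2031/08/09.
The date termination becomes effective: 56 calendar days after 2031/08/09 is 2031/10/04.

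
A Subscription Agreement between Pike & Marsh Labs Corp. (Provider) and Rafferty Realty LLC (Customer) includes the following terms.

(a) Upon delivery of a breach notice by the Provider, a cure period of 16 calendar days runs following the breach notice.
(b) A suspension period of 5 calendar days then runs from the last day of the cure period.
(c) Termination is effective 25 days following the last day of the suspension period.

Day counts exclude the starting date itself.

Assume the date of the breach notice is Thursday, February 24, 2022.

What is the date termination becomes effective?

The last day of the cure period: February 24, 2022 + 16 days = March 12, 2022.
The last day of the suspension period: March 12, 2022 + 5 days = March 17, 2022.
The date termination becomes effective: March 17, 2022 + 25 days = April 11, 2022.

April 11, 2022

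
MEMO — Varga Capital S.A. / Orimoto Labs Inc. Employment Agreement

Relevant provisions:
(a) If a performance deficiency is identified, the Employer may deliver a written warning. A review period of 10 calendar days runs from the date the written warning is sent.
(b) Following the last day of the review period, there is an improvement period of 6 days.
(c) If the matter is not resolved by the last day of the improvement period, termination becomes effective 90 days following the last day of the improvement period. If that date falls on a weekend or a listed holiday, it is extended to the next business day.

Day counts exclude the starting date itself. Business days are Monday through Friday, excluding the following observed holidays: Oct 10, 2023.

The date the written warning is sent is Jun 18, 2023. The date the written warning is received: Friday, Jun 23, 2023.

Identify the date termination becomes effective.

The last day of the review period: Jun 18, 2023 + 10 days = Jun 28, 2023.
The last day of the improvement period: Jun 28, 2023 + 6 days = Jul 4, 2023.
The date termination becomes effective: Jul 4, 2023 + 90 days = Oct 2, 2023. Oct 2, 2023 is a Monday and is not a listed holiday, so no roll-forward applies.

Oct 2, 2023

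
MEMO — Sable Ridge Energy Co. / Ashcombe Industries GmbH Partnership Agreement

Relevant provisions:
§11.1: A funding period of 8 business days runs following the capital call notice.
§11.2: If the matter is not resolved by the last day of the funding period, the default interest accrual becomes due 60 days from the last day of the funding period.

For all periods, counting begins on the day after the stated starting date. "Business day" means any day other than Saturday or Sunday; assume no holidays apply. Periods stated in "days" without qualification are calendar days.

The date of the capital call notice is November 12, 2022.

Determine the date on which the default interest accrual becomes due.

From Saturday, November 12, 2022, 8 business days (Nov 14, Nov 15, Nov 16, Nov 17, Nov 18, Nov 21, Nov 22, Nov 23, skipping weekends) brings us to Wednesday, November 23, 2022, which is the last day of the funding period.
The date on which the default interest accrual becomes due: 60 calendar days after November 23, 2022 is January 22, 2023.

January 22, 2023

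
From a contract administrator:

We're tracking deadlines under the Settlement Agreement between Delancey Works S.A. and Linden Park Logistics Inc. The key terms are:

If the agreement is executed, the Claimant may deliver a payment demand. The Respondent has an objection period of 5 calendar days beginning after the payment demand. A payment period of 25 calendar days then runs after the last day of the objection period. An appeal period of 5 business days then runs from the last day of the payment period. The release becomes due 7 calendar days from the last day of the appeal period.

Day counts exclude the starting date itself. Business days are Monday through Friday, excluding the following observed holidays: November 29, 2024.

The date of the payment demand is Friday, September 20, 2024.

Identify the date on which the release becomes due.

November 1, 2024

Adding 5 calendar days to September 20, 2024 gives September 25, 2024, which is the last day of the objection period.
Adding 25 calendar days to September 25, 2024 gives October 20, 2024, which is the last day of the payment period.
The last day of the appeal period: 5 business days after Sunday, October 20, 2024, skipping weekends — Oct 21, Oct 22, Oct 23, Oct 24, Oct 25 — lands on Friday, October 25, 2024.
The date on which the release becomes due: October 25, 2024 + 7 days = November 1, 2024.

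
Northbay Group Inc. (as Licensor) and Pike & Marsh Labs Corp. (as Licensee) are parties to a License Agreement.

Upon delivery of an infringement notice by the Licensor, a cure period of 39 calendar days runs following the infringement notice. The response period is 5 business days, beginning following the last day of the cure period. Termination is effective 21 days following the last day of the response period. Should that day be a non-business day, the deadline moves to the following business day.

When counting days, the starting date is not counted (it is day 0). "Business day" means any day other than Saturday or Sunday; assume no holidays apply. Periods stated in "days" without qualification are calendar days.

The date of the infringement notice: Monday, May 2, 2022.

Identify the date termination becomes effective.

The last day of the cure period: 39 calendar days after May 2, 2022 is Jun 10, 2022.
The last day of the response period: 5 business days after Friday, Jun 10, 2022, skipping weekends — Jun 13, Jun 14, Jun 15, Jun 16, Jun 17 — lands on Friday, Jun 17, 2022.
The date termination becomes effective: 21 calendar days after Jun 17, 2022 is Jul 8, 2022. Jul 8, 2022 is a Friday, so no roll-forward applies.

Jul 8, 2022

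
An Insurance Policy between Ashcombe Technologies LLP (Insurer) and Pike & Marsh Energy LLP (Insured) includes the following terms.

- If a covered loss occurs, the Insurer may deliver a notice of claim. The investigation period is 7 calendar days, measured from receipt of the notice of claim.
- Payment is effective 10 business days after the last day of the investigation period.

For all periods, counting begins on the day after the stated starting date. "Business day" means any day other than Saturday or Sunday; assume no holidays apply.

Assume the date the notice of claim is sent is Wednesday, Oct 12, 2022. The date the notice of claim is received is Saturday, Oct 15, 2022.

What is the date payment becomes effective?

The last day of the investigation period: 7 calendar days after Oct 15, 2022 is Oct 22, 2022.
The date payment becomes effective: 10 business days after Saturday, Oct 22, 2022, skipping weekends — Oct 24, Oct 25, Oct 26, Oct 27, Oct 28, Oct 31, Nov 1, Nov 2, Nov 3, Nov 4 — lands on Friday, Nov 4, 2022.

Nov 4, 2022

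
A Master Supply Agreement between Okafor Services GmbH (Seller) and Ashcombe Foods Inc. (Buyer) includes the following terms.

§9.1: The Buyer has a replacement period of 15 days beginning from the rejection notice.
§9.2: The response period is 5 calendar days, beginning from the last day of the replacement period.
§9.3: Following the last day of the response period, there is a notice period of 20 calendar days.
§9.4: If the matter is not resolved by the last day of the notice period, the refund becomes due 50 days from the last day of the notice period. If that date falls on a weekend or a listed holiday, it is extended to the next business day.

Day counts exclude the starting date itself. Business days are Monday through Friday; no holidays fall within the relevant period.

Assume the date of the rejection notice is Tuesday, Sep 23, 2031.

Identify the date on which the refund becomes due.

Dec 22, 2031

Adding 15 calendar days to Sep 23, 2031 gives Oct 8, 2031, which is the last day of the replacement period.
Adding 5 calendar days to Oct 8, 2031 gives Oct 13, 2031, which is the last day of the response period.
The last day of the notice period: Oct 13, 2031 + 20 days = Nov 2, 2031.
The date on which the refund becomes due: 50 calendar days after Nov 2, 2031 is Dec 22, 2031. Dec 22, 2031 is a Monday, so no roll-forward applies.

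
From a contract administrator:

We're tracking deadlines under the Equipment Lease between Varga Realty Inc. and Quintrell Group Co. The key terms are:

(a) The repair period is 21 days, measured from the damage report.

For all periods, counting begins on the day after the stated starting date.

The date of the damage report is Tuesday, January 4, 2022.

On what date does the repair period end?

The last day of the repair period: 21 calendar days after January 4, 2022 is January 25, 2022.

January 25, 2022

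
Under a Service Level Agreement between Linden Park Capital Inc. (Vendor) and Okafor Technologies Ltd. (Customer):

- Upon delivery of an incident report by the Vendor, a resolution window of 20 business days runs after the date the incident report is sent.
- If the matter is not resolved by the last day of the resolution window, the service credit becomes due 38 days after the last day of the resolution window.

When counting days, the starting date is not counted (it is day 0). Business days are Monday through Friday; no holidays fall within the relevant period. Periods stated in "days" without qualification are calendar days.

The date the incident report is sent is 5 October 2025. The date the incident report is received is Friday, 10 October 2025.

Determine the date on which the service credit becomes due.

8 December 2025

The last day of the resolution window: counting 20 business days from Sunday, 5 October 2025 (Oct 6, Oct 7, Oct 8, Oct 9, …, Oct 29, Oct 30, Oct 31, skipping weekends) reaches Friday, 31 October 2025.
The date on which the service credit becomes due: 31 October 2025 + 38 days = 8 December 2025.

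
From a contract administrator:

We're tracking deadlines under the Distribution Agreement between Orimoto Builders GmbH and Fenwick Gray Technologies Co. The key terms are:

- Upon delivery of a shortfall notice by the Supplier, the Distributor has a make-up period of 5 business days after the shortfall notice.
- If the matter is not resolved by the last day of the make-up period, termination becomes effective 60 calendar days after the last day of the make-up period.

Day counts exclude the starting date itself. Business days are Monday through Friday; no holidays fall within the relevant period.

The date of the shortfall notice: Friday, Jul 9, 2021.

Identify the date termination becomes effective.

Sep 14, 2021

From Friday, Jul 9, 2021, 5 business days (Jul 12, Jul 13, Jul 14, Jul 15, Jul 16, skipping weekends) brings us to Friday, Jul 16, 2021, which is the last day of the make-up period.
The date termination becomes effective: 60 calendar days after Jul 16, 2021 is Sep 14, 2021.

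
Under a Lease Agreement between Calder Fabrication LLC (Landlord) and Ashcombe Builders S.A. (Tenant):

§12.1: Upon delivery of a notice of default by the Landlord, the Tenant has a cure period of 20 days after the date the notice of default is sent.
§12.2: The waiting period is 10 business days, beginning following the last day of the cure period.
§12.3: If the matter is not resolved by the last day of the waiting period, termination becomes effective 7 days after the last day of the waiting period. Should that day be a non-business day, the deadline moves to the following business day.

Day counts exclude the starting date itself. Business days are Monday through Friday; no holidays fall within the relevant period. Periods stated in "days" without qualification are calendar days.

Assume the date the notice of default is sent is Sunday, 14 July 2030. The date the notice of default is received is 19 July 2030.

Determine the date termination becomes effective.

23 August 2030

The last day of the cure period: 20 calendar days after 14 July 2030 is 3 August 2030.
The last day of the waiting period: 10 business days after Saturday, 3 August 2030, skipping weekends — Aug 5, Aug 6, Aug 7, Aug 8, Aug 9, Aug 12, Aug 13, Aug 14, Aug 15, Aug 16 — lands on Friday, 16 August 2030.
The date termination becomes effective: 7 calendar days after 16 August 2030 is 23 August 2030. 23 August 2030 is a Friday, so no roll-forward applies.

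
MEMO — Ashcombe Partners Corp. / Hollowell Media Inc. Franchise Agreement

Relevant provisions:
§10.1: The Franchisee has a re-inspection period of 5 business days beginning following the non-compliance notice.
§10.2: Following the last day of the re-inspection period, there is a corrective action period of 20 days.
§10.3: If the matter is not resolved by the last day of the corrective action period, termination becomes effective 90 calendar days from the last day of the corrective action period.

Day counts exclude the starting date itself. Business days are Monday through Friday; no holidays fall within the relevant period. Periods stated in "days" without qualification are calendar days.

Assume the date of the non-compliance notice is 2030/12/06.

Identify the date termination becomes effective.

From Friday, 2030/12/06, 5 business days (Dec 9, Dec 10, Dec 11, Dec 12, Dec 13, skipping weekends) brings us to Friday, 2030/12/13, which is the last day of the re-inspection period.
The last day of the corrective action period: 20 calendar days after 2030/12/13 is 2031/01/02.
Adding 90 calendar days to 2031/01/02 gives 2031/04/02, which is the date termination becomes effective.

2031/04/02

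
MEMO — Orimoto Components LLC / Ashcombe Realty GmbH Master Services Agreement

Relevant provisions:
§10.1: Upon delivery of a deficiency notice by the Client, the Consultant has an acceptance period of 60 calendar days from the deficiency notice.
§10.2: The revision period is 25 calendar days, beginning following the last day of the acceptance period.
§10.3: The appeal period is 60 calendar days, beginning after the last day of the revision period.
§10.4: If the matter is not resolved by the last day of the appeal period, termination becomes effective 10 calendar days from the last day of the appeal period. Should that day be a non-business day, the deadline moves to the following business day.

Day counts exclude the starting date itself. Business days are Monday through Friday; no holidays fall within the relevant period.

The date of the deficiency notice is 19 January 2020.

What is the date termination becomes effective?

Adding 60 calendar days to 19 January 2020 gives 19 March 2020, which is the last day of the acceptance period.
Adding 25 calendar days to 19 March 2020 gives 13 April 2020, which is the last day of the revision period.
The last day of the appeal period: 13 April 2020 + 60 days = 12 June 2020.
The date termination becomes effective: 12 June 2020 + 10 days = 22 June 2020. 22 June 2020 is a Monday, so no roll-forward applies.

22 June 2020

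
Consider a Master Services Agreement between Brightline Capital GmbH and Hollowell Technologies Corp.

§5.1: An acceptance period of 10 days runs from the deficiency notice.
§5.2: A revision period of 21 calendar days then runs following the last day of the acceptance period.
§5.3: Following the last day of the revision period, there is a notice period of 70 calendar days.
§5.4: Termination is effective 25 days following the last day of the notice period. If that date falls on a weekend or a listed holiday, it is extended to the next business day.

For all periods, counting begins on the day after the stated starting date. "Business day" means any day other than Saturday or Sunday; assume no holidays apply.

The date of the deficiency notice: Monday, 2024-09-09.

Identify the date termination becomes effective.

2025-01-13

The last day of the acceptance period: 2024-09-09 + 10 days = 2024-09-19.
The last day of the revision period: 2024-09-19 + 21 days = 2024-10-10.
The last day of the notice period: 2024-10-10 + 70 days = 2024-12-19.
Adding 25 calendar days to 2024-12-19 gives 2025-01-13, which is the date termination becomes effective. 2025-01-13 is a Monday, so no roll-forward applies.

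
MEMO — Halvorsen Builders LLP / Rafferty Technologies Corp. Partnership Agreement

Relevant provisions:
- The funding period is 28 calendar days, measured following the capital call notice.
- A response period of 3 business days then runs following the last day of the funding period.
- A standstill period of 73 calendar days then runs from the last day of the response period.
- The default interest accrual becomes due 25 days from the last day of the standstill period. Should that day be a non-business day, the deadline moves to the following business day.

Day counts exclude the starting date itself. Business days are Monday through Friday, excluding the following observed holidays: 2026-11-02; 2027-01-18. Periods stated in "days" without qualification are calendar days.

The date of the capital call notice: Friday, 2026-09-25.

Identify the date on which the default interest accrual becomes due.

2027-02-03

The last day of the funding period: 28 calendar days after 2026-09-25 is 2026-10-23.
From Friday, 2026-10-23, 3 business days (Oct 26, Oct 27, Oct 28, skipping weekends) brings us to Wednesday, 2026-10-28, which is the last day of the response period.
The last day of the standstill period: 73 calendar days after 2026-10-28 is 2027-01-09.
The date on which the default interest accrual becomes due: 25 calendar days after 2027-01-09 is 2027-02-03. 2027-02-03 is a Wednesday and is not a listed holiday, so no roll-forward applies.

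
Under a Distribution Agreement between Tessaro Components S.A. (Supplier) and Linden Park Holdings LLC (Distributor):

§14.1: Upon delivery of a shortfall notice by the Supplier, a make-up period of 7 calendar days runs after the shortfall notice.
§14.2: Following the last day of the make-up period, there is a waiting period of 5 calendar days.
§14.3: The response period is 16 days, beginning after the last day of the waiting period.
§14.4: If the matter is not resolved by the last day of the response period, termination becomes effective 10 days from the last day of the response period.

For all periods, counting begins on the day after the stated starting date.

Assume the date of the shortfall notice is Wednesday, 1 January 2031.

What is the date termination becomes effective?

Adding 7 calendar days to 1 January 2031 gives 8 January 2031, which is the last day of the make-up period.
The last day of the waiting period: 5 calendar days after 8 January 2031 is 13 January 2031.
The last day of the response period: 13 January 2031 + 16 days = 29 January 2031.
The date termination becomes effective: 10 calendar days after 29 January 2031 is 8 February 2031.

8 February 2031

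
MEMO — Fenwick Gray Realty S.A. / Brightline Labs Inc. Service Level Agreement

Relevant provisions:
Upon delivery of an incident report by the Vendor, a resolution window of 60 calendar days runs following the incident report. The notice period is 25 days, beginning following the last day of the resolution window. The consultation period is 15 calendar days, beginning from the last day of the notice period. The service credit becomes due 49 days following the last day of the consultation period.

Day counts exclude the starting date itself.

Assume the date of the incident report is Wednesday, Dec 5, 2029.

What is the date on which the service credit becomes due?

Adding 60 calendar days to Dec 5, 2029 gives Feb 3, 2030, which is the last day of the resolution window.
Adding 25 calendar days to Feb 3, 2030 gives Feb 28, 2030, which is the last day of the notice period.
The last day of the consultation period: Feb 28, 2030 + 15 days = Mar 15, 2030.
The date on which the service credit becomes due: Mar 15, 2030 + 49 days = May 3, 2030.

May 3, 2030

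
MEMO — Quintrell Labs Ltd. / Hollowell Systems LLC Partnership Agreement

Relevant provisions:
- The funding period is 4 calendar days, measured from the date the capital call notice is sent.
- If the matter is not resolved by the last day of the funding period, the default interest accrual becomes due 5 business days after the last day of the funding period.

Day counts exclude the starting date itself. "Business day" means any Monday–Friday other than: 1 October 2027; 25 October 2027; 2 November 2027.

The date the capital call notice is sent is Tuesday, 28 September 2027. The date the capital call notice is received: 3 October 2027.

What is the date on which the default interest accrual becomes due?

Adding 4 calendar days to 28 September 2027 gives 2 October 2027, which is the last day of the funding period.
From Saturday, 2 October 2027, 5 business days (Oct 4, Oct 5, Oct 6, Oct 7, Oct 8, skipping weekends) brings us to Friday, 8 October 2027, which is the date on which the default interest accrual becomes due.

8 October 2027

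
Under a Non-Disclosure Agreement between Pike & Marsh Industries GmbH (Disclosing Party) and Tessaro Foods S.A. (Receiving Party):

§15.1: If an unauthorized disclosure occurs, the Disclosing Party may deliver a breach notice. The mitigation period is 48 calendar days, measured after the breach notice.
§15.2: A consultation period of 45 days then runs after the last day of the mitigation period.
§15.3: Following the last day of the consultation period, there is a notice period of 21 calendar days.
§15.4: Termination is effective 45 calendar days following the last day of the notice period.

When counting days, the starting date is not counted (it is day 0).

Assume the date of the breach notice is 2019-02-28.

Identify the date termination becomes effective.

The last day of the mitigation period: 2019-02-28 + 48 days = 2019-04-17.
The last day of the consultation period: 45 calendar days after 2019-04-17 is 2019-06-01.
The last day of the notice period: 2019-06-01 + 21 days = 2019-06-22.
The date termination becomes effective: 2019-06-22 + 45 days = 2019-08-06.

2019-08-06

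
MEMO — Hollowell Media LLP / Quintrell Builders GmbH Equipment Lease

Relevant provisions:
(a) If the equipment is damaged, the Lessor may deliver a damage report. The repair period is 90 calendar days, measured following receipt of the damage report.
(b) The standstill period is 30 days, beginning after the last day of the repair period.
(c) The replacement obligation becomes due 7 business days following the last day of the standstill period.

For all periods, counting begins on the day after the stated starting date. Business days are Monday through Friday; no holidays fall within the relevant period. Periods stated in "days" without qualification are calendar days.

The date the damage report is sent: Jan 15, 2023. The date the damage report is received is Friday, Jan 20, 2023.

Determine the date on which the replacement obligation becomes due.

The last day of the repair period: 90 calendar days after Jan 20, 2023 is Apr 20, 2023.
Adding 30 calendar days to Apr 20, 2023 gives May 20, 2023, which is the last day of the standstill period.
The date on which the replacement obligation becomes due: 7 business days after Saturday, May 20, 2023, skipping weekends — May 22, May 23, May 24, May 25, May 26, May 29, May 30 — lands on Tuesday, May 30, 2023.

May 30, 2023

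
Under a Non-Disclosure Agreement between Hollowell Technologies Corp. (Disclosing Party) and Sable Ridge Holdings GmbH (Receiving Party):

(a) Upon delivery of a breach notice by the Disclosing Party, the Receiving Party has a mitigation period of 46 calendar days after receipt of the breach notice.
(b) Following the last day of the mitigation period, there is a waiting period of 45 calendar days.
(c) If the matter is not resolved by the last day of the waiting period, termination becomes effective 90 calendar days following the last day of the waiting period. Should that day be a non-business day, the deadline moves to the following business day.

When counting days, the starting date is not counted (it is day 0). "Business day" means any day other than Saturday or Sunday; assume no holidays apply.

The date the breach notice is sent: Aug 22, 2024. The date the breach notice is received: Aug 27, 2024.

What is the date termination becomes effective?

The last day of the mitigation period: 46 calendar days after Aug 27, 2024 is Oct 12, 2024.
The last day of the waiting period: 45 calendar days after Oct 12, 2024 is Nov 26, 2024.
Adding 90 calendar days to Nov 26, 2024 gives Feb 24, 2025, which is the date termination becomes effective. Feb 24, 2025 is a Monday, so no roll-forward applies.

Feb 24, 2025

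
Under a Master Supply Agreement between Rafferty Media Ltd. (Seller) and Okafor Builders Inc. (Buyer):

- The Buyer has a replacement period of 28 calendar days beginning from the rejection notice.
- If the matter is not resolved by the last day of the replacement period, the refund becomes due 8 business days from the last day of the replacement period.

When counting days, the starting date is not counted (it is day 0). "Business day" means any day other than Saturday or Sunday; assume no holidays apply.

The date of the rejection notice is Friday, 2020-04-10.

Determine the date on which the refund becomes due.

2020-05-20

Adding 28 calendar days to 2020-04-10 gives 2020-05-08, which is the last day of the replacement period.
The date on which the refund becomes due: 8 business days after Friday, 2020-05-08, skipping weekends — May 11, May 12, May 13, May 14, May 15, May 18, May 19, May 20 — lands on Wednesday, 2020-05-20.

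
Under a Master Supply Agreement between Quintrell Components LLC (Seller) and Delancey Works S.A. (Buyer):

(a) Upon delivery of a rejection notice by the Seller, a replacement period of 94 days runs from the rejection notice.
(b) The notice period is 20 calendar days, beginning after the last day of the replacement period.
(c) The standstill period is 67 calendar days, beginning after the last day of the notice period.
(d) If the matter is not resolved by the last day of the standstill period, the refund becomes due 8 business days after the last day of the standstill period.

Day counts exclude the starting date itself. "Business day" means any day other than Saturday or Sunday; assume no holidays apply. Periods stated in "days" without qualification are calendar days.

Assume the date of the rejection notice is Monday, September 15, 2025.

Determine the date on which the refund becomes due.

March 25, 2026

The last day of the replacement period: September 15, 2025 + 94 days = December 18, 2025.
The last day of the notice period: December 18, 2025 + 20 days = January 7, 2026.
Adding 67 calendar days to January 7, 2026 gives March 15, 2026, which is the last day of the standstill period.
From Sunday, March 15, 2026, 8 business days (Mar 16, Mar 17, Mar 18, Mar 19, Mar 20, Mar 23, Mar 24, Mar 25, skipping weekends) brings us to Wednesday, March 25, 2026, which is the date on which the refund becomes due.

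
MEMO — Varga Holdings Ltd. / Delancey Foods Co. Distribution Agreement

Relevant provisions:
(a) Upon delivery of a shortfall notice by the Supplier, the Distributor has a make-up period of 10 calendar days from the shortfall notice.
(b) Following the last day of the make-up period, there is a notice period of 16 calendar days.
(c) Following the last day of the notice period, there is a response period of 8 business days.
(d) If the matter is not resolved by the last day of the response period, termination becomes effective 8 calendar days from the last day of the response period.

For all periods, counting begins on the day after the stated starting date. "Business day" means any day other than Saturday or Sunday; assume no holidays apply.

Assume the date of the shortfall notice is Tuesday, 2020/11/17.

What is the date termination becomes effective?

The last day of the make-up period: 2020/11/17 + 10 days = 2020/11/27.
Adding 16 calendar days to 2020/11/27 gives 2020/12/13, which is the last day of the notice period.
The last day of the response period: counting 8 business days from Sunday, 2020/12/13 (Dec 14, Dec 15, Dec 16, Dec 17, Dec 18, Dec 21, Dec 22, Dec 23, skipping weekends) reaches Wednesday, 2020/12/23.
Adding 8 calendar days to 2020/12/23 gives 2020/12/31, which is the date termination becomes effective.

2020/12/31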